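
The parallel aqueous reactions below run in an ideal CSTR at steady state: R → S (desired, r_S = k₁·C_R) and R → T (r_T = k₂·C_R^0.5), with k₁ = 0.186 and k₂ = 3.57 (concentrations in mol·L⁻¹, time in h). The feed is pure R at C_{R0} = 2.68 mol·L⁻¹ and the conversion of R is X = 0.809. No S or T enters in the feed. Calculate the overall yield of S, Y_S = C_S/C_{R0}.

Exit C_R = C_{R0}(1−X) = 2.68×0.191 = 0.5119 mol·L⁻¹.
Rates in a CSTR are evaluated at the outlet concentration: r_S = 0.186×0.5119 = 0.09521, r_T = 3.57×0.5119^0.5 = 2.554.
Fraction of consumed R going to S: r_S/(r_S+r_T) = 0.03594.
C_S = 0.03594·C_{R0}·X = 0.03594×2.68×0.809 = 0.0779 mol·L⁻¹; Y_S = C_S/C_{R0} = 0.0291.

0.0291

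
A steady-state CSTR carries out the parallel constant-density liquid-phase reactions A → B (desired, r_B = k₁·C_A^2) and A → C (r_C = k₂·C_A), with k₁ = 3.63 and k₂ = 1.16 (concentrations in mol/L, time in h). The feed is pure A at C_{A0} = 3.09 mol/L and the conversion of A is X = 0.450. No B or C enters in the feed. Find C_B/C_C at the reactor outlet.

Exit C_A = C_{A0}(1−X) = 3.09×0.550 = 1.700 mol/L.
In a CSTR the entire volume is at exit conditions, so r_B = 3.63×1.700^2 = 10.48 and r_C = 1.16×1.700 = 1.971.
Overall selectivity = C_B/C_C = r_Bτ/(r_Cτ) = r_B/r_C = 5.32.

5.32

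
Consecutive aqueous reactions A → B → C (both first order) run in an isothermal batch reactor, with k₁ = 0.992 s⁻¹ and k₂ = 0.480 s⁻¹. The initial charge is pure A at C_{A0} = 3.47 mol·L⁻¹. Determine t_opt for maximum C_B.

1.42 s

The intermediate peaks when r₁ = r₂, i.e. k₁e^(−k₁t) = k₂e^(−k₂t), giving t_opt = ln(k₂/k₁)/(k₂−k₁).
= ln(0.480/0.992)/(0.480−0.992) = ln(0.4839)/-0.5120 = -0.7259/-0.5120 = 1.42 s.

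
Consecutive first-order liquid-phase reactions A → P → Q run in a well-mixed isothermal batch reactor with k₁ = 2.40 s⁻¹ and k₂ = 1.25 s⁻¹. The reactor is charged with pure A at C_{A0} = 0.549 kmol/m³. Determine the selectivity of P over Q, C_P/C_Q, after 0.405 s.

3.06

Solving the coupled first-order balances gives C_P(t) = [k₁/(k₂−k₁)]·C_{A0}·(e^(−k₁t) − e^(−k₂t)).
e^(−k₁t) = e^(−2.40×0.405) = e^(−0.9720) = 0.3783; e^(−k₂t) = e^(−0.5063) = 0.6028.
C_P = 2.40×0.549/(1.25−2.40) × (0.3783−0.6028) = (-1.146)×(-0.2244) = 0.2571 kmol/m³.
C_A = C_{A0}e^(−k₁t) = 0.2077 kmol/m³, so C_Q = C_{A0}−C_A−C_P = 0.08417 kmol/m³; C_P/C_Q = 3.06.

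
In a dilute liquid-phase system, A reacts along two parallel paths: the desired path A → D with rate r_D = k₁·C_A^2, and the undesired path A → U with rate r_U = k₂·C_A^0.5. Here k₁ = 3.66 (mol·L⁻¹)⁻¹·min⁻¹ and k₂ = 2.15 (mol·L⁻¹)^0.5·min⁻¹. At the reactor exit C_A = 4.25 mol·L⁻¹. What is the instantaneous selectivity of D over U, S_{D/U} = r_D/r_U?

S_{D/U} = r_D/r_U = (k₁·C_A^2)/(k₂·C_A^0.5) = (k₁/k₂)·C_A^1.5.
= (3.66×4.250^2) / (2.15×4.250^0.5) = 66.11/4.432 = 14.9.
Since the desired path is higher order in A, keeping C_A high (PFR or concentrated feed) favours D.

14.9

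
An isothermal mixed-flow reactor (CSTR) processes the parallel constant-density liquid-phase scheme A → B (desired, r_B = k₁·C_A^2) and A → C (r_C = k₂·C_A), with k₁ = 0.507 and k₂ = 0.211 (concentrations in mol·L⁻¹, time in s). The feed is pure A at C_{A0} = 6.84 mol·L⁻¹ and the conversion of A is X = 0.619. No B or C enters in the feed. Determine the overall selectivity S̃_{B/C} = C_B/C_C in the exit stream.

6.26

Exit C_A = C_{A0}(1−X) = 6.84×0.381 = 2.606 mol·L⁻¹.
Rates in a CSTR are evaluated at the outlet concentration: r_B = 0.507×2.606^2 = 3.443, r_C = 0.211×2.606 = 0.5499.
Overall selectivity = C_B/C_C = r_Bτ/(r_Cτ) = r_B/r_C = 6.26.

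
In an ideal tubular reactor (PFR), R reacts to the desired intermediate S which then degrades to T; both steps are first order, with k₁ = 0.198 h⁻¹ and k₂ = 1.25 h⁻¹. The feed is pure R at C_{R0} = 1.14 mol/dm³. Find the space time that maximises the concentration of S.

1.75 h

The intermediate peaks when r₁ = r₂, i.e. k₁e^(−k₁τ) = k₂e^(−k₂τ), giving τ_opt = ln(k₂/k₁)/(k₂−k₁).
= ln(1.25/0.198)/(1.25−0.198) = ln(6.313)/1.052 = 1.843/1.052 = 1.75 h.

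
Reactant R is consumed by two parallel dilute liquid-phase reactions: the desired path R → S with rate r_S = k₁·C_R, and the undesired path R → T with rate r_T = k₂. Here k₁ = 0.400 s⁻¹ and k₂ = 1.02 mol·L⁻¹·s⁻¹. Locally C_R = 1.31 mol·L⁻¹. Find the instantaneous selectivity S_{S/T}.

0.514

S_{S/T} = r_S/r_T = (k₁·C_R)/(k₂) = (k₁/k₂)·C_R.
= (0.400×1.310) / (1.02) = 0.5240/1.020 = 0.514.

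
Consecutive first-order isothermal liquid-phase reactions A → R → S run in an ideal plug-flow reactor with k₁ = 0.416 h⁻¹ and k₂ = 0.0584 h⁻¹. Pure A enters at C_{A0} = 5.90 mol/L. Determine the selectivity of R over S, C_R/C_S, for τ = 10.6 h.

The intermediate concentration in a first-order A→B→C sequence is C_R = k₁C_{A0}(e^(−k₁τ) − e^(−k₂τ))/(k₂−k₁).
e^(−k₁τ) = e^(−0.416×10.6) = e^(−4.410) = 0.01216; e^(−k₂τ) = e^(−0.6190) = 0.5385.
C_R = 0.416×5.90/(0.0584−0.416) × (0.01216−0.5385) = (-6.864)×(-0.5263) = 3.612 mol/L.
C_A = C_{A0}e^(−k₁τ) = 0.07174 mol/L, so C_S = C_{A0}−C_A−C_R = 2.216 mol/L; C_R/C_S = 1.63.

1.63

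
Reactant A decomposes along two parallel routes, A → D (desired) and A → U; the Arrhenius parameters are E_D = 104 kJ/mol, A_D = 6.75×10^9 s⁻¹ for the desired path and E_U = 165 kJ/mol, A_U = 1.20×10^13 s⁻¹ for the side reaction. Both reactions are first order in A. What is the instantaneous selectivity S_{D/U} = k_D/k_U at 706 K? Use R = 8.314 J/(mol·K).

Since both paths have the same order in A, the concentration cancels and S_{D/U} = k_D/k_U = (A_D/A_U)·exp[(E_U−E_D)/(RT)].
(E_U−E_D)/(RT) = (165−104)×10³/(8.314×706) = 61000/5870 = 10.39.
k_D/k_U = (6.75×10^9/1.20×10^13)·exp(10.39) = 5.625×10^-4 × 32610 = 18.3.

18.3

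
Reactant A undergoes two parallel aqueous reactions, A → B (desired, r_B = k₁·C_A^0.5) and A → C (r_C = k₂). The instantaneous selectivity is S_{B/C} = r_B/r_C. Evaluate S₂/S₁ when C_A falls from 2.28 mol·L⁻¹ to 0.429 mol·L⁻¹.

0.434

S_{B/C} = (k₁/k₂)·C_A^0.5, so S₂/S₁ = (C_{A,2}/C_{A,1})^0.5.
= (0.429/2.28)^0.5 = (0.1882)^0.5 = 0.434.
Selectivity toward B falls as C_A falls — high-concentration operation is favoured.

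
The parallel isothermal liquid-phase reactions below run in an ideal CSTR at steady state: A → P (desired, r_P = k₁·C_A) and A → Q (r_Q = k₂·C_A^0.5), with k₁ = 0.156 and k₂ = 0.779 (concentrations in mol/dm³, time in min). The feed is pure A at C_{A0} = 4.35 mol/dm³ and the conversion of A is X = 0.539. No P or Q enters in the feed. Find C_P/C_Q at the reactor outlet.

Exit C_A = C_{A0}(1−X) = 4.35×0.461 = 2.005 mol/dm³.
In a CSTR the entire volume is at exit conditions, so r_P = 0.156×2.005 = 0.3128 and r_Q = 0.779×2.005^0.5 = 1.103.
Overall selectivity = C_P/C_Q = r_Pτ/(r_Qτ) = r_P/r_Q = 0.284.

0.284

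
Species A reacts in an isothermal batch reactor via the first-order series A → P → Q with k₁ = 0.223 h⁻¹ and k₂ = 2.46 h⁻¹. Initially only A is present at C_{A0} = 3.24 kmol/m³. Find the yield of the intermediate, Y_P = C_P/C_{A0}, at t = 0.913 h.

0.0708

For first-order series with pure A initially, C_P(t) = k₁C_{A0}/(k₂−k₁)·(e^(−k₁t) − e^(−k₂t)).
e^(−k₁t) = e^(−0.223×0.913) = e^(−0.2036) = 0.8158; e^(−k₂t) = e^(−2.246) = 0.1058.
C_P = 0.223×3.24/(2.46−0.223) × (0.8158−0.1058) = 0.3230×0.7100 = 0.2293 kmol/m³.
Y_P = C_P/C_{A0} = 0.2293/3.24 = 0.0708.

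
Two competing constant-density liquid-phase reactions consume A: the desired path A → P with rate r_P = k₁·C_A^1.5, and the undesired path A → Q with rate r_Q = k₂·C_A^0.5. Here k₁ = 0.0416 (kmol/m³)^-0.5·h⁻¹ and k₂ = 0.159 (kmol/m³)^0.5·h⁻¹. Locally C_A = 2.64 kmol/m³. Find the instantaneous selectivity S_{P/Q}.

S_{P/Q} = r_P/r_Q = (k₁·C_A^1.5)/(k₂·C_A^0.5) = (k₁/k₂)·C_A.
= (0.0416×2.640^1.5) / (0.159×2.640^0.5) = 0.1784/0.2583 = 0.691.

0.691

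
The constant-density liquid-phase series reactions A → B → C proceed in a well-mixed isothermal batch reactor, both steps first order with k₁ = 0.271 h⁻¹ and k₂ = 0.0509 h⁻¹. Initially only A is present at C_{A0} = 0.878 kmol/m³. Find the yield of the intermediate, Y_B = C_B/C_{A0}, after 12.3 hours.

0.614

The intermediate concentration in a first-order A→B→C sequence is C_B = k₁C_{A0}(e^(−k₁t) − e^(−k₂t))/(k₂−k₁).
e^(−k₁t) = e^(−0.271×12.3) = e^(−3.333) = 0.03568; e^(−k₂t) = e^(−0.6261) = 0.5347.
C_B = 0.271×0.878/(0.0509−0.271) × (0.03568−0.5347) = (-1.081)×(-0.4990) = 0.5395 kmol/m³.
Y_B = C_B/C_{A0} = 0.5395/0.878 = 0.614.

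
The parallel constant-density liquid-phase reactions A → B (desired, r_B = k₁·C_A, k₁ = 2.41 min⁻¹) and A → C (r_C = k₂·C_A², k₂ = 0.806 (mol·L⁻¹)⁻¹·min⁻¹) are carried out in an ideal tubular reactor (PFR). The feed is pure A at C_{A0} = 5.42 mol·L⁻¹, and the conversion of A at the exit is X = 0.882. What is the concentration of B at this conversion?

C_A = C_{A0}(1−X) = 0.6396 mol·L⁻¹.
Along a PFR/batch, dC_B/dC_A = −r_B/(r_B+r_C) = −k₁/(k₁+k₂·C_A).
Integrating from C_{A0} to C_A: C_B = (2.41/0.806)·ln[(2.41+0.806·5.42)/(2.41+0.806·0.640)] = 2.990·ln(6.779/2.925) = 2.513 mol·L⁻¹.

2.51 mol·L⁻¹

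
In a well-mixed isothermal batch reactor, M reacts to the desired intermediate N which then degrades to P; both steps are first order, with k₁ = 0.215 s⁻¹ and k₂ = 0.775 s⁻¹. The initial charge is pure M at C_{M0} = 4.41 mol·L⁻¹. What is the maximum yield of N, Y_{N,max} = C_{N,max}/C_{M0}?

0.170

For a first-order series the maximum intermediate yield is C_{N,max}/C_{M0} = (k₁/k₂)^[k₂/(k₂−k₁)].
= (0.215/0.775)^(0.775/(0.775−0.215)) = (0.2774)^(1.384) = 0.1696.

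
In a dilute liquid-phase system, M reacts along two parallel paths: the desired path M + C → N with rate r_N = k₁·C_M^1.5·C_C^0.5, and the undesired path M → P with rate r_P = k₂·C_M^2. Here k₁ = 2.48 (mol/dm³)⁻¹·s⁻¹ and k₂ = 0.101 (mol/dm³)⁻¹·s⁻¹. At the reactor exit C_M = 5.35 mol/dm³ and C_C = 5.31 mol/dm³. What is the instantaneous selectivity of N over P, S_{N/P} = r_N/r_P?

24.5

S_{N/P} = r_N/r_P = (k₁·C_M^1.5·C_C^0.5)/(k₂·C_M^2) = (k₁/k₂)·C_M^-0.5·C_C^0.5.
= (2.48×5.350^1.5×5.310^0.5) / (0.101×5.350^2) = 70.72/2.891 = 24.5.
The undesired path is higher order in M, so low C_M (CSTR or dilute feed) favours N.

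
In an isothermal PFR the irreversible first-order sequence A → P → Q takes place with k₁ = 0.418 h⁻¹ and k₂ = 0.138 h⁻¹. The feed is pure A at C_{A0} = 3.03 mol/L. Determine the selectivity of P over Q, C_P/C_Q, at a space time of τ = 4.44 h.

2.15

Solving the coupled first-order balances gives C_P(τ) = [k₁/(k₂−k₁)]·C_{A0}·(e^(−k₁τ) − e^(−k₂τ)).
e^(−k₁τ) = e^(−0.418×4.44) = e^(−1.856) = 0.1563; e^(−k₂τ) = e^(−0.6127) = 0.5419.
C_P = 0.418×3.03/(0.138−0.418) × (0.1563−0.5419) = (-4.523)×(-0.3856) = 1.744 mol/L.
C_A = C_{A0}e^(−k₁τ) = 0.4736 mol/L, so C_Q = C_{A0}−C_A−C_P = 0.8123 mol/L; C_P/C_Q = 2.15.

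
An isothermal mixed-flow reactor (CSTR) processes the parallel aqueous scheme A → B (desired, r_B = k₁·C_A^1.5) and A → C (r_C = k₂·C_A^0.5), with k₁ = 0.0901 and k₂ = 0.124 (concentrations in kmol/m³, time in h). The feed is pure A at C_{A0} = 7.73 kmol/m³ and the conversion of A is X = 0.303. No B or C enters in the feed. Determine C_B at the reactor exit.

1.87 kmol/m³

Exit C_A = C_{A0}(1−X) = 7.73×0.697 = 5.388 kmol/m³.
A CSTR operates uniformly at the exit composition, giving r_B = 1.127 and r_C = 0.2878 (each k·C_A^n at C_A = 5.388).
Fraction of consumed A going to B: r_B/(r_B+r_C) = 0.7965.
C_B = 0.7965·C_{A0}·X = 0.7965×7.73×0.303 = 1.87 kmol/m³.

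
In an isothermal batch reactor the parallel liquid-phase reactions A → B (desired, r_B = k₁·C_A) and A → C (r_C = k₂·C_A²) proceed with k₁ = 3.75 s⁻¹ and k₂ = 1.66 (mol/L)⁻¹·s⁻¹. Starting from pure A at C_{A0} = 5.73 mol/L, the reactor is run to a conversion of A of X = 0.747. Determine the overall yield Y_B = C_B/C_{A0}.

C_A = C_{A0}(1−X) = 1.450 mol/L.
Along a PFR/batch, dC_B/dC_A = −r_B/(r_B+r_C) = −k₁/(k₁+k₂·C_A).
Integrating from C_{A0} to C_A: C_B = (3.75/1.66)·ln[(3.75+1.66·5.73)/(3.75+1.66·1.45)] = 2.259·ln(13.26/6.156) = 1.734 mol/L.
Y_B = C_B/C_{A0} = 1.734/5.73 = 0.303.

0.303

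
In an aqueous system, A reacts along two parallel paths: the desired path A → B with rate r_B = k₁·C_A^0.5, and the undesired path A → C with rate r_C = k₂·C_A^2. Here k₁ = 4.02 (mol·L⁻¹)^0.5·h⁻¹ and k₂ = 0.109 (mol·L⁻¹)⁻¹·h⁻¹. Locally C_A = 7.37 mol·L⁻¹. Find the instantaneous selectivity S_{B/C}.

S_{B/C} = r_B/r_C = (k₁·C_A^0.5)/(k₂·C_A^2) = (k₁/k₂)·C_A^-1.5.
= (4.02×7.370^0.5) / (0.109×7.370^2) = 10.91/5.921 = 1.84.

1.84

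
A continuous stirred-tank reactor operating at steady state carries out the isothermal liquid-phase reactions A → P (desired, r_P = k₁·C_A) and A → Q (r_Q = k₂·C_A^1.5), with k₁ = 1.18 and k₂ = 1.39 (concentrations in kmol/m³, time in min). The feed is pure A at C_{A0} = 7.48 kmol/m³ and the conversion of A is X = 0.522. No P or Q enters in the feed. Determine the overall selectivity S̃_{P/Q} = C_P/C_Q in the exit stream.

0.449

Exit C_A = C_{A0}(1−X) = 7.48×0.478 = 3.575 kmol/m³.
A CSTR operates uniformly at the exit composition, giving r_P = 4.219 and r_Q = 9.397 (each k·C_A^n at C_A = 3.575).
Overall selectivity = C_P/C_Q = r_Pτ/(r_Qτ) = r_P/r_Q = 0.449.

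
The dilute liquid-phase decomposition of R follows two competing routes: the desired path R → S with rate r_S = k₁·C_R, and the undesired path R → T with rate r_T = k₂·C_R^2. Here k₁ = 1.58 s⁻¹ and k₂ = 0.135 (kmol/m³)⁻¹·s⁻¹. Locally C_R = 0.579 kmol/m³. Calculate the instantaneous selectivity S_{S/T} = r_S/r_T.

20.2

S_{S/T} = r_S/r_T = (k₁·C_R)/(k₂·C_R^2) = (k₁/k₂)·C_R⁻¹.
= (1.58×0.5790) / (0.135×0.5790^2) = 0.9148/0.04526 = 20.2.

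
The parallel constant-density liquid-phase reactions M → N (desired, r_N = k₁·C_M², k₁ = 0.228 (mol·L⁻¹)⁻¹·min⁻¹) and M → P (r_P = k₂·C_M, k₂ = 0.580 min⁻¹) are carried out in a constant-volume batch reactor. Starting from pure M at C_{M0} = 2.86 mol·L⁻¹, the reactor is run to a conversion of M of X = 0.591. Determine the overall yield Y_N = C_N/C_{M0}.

C_M = C_{M0}(1−X) = 1.170 mol·L⁻¹.
Along a PFR/batch, dC_P/dC_M = −r_P/(r_N+r_P) = −k₂/(k₂+k₁·C_M).
Integrating from C_{M0} to C_M: C_P = (0.580/0.228)·ln[(0.580+0.228·2.86)/(0.580+0.228·1.17)] = 2.544·ln(1.232/0.8467) = 0.9542 mol·L⁻¹.
Then C_N = (C_{M0}−C_M) − C_P = 1.690 − 0.9542 = 0.7360 mol·L⁻¹.
Y_N = C_N/C_{M0} = 0.7360/2.86 = 0.257.

0.257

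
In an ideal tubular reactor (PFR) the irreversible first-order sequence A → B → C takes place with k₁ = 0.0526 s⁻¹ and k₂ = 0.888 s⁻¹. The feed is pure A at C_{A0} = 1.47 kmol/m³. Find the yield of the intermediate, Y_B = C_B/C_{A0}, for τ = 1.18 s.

The intermediate concentration in a first-order A→B→C sequence is C_B = k₁C_{A0}(e^(−k₁τ) − e^(−k₂τ))/(k₂−k₁).
e^(−k₁τ) = e^(−0.0526×1.18) = e^(−0.06207) = 0.9398; e^(−k₂τ) = e^(−1.048) = 0.3507.
C_B = 0.0526×1.47/(0.888−0.0526) × (0.9398−0.3507) = 0.09256×0.5891 = 0.05453 kmol/m³.
Y_B = C_B/C_{A0} = 0.05453/1.47 = 0.0371.

0.0371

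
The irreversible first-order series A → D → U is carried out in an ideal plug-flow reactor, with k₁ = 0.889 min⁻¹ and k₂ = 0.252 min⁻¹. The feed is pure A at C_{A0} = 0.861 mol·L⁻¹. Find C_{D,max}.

Evaluating C_D at τ_opt = ln(k₂/k₁)/(k₂−k₁) gives C_{D,max}/C_{A0} = (k₁/k₂)^[k₂/(k₂−k₁)].
= (0.889/0.252)^(0.252/(0.252−0.889)) = (3.528)^(-0.3956) = 0.6073.
C_{D,max} = 0.6073×0.861 = 0.523 mol·L⁻¹.

0.523 mol·L⁻¹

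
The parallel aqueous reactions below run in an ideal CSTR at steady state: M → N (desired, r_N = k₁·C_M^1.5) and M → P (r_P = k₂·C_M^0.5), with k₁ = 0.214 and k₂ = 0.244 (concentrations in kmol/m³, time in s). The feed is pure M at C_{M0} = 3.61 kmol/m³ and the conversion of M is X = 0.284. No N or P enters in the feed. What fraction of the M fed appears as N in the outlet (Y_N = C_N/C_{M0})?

Exit C_M = C_{M0}(1−X) = 3.61×0.716 = 2.585 kmol/m³.
Rates in a CSTR are evaluated at the outlet concentration: r_N = 0.214×2.585^1.5 = 0.8893, r_P = 0.244×2.585^0.5 = 0.3923.
Fraction of consumed M going to N: r_N/(r_N+r_P) = 0.6939.
C_N = 0.6939·C_{M0}·X = 0.6939×3.61×0.284 = 0.711 kmol/m³; Y_N = C_N/C_{M0} = 0.197.

0.197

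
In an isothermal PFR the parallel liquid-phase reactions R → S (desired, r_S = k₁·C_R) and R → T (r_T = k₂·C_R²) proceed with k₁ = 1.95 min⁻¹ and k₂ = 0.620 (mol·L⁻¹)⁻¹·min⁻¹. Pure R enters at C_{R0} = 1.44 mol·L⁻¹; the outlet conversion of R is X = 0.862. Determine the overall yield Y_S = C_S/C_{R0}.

0.690

C_R = C_{R0}(1−X) = 0.1987 mol·L⁻¹.
Along a PFR/batch, dC_S/dC_R = −r_S/(r_S+r_T) = −k₁/(k₁+k₂·C_R).
Integrating from C_{R0} to C_R: C_S = (1.95/0.620)·ln[(1.95+0.620·1.44)/(1.95+0.620·0.199)] = 3.145·ln(2.843/2.073) = 0.9929 mol·L⁻¹.
Y_S = C_S/C_{R0} = 0.9929/1.44 = 0.690.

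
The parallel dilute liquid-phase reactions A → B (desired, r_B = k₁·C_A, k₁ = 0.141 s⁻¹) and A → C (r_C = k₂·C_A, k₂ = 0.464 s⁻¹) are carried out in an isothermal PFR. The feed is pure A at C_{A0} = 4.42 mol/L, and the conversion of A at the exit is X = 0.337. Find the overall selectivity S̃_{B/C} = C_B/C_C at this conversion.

0.304

C_A = C_{A0}(1−X) = 2.930 mol/L.
Both paths are first order in A, so the instantaneous fraction to B is constant: dC_B/d(−C_A) = k₁/(k₁+k₂) = 0.2331.
C_B = 0.2331·(C_{A0}−C_A) = 0.2331×1.490 = 0.347 mol/L.
C_C = (C_{A0}−C_A)−C_B = 1.142 mol/L; S̃_{B/C} = 0.3471/1.142 = 0.304.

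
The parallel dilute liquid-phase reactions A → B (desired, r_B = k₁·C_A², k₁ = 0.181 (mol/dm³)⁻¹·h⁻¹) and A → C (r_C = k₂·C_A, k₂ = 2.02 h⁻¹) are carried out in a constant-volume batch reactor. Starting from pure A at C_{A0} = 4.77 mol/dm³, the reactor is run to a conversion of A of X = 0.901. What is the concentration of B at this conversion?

0.789 mol/dm³

C_A = C_{A0}(1−X) = 0.4722 mol/dm³.
Along a PFR/batch, dC_C/dC_A = −r_C/(r_B+r_C) = −k₂/(k₂+k₁·C_A).
Integrating from C_{A0} to C_A: C_C = (2.02/0.181)·ln[(2.02+0.181·4.77)/(2.02+0.181·0.472)] = 11.16·ln(2.883/2.105) = 3.509 mol/dm³.
Then C_B = (C_{A0}−C_A) − C_C = 4.298 − 3.509 = 0.7888 mol/dm³.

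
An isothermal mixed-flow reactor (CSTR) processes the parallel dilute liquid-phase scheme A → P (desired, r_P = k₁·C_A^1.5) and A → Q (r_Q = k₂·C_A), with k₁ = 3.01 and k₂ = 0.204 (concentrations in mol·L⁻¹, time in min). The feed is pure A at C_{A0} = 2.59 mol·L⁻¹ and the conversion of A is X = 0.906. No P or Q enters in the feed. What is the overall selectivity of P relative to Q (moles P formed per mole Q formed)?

7.28

Exit C_A = C_{A0}(1−X) = 2.59×0.0940 = 0.2435 mol·L⁻¹.
Rates in a CSTR are evaluated at the outlet concentration: r_P = 3.01×0.2435^1.5 = 0.3616, r_Q = 0.204×0.2435 = 0.04967.
Overall selectivity = C_P/C_Q = r_Pτ/(r_Qτ) = r_P/r_Q = 7.28.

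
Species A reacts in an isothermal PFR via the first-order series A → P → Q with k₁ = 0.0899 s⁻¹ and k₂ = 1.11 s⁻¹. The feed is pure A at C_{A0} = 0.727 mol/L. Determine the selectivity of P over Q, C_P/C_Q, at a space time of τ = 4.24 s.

Solving the coupled first-order balances gives C_P(τ) = [k₁/(k₂−k₁)]·C_{A0}·(e^(−k₁τ) − e^(−k₂τ)).
e^(−k₁τ) = e^(−0.0899×4.24) = e^(−0.3812) = 0.6831; e^(−k₂τ) = e^(−4.706) = 0.009037.
C_P = 0.0899×0.727/(1.11−0.0899) × (0.6831−0.009037) = 0.06407×0.6740 = 0.04318 mol/L.
C_A = C_{A0}e^(−k₁τ) = 0.4966 mol/L, so C_Q = C_{A0}−C_A−C_P = 0.1872 mol/L; C_P/C_Q = 0.231.

0.231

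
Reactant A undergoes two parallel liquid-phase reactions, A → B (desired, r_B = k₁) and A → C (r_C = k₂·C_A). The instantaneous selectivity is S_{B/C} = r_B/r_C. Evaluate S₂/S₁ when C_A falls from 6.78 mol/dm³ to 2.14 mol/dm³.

S_{B/C} = (k₁/k₂)·C_A⁻¹, so S₂/S₁ = (C_{A,2}/C_{A,1})⁻¹.
= 6.78/2.14 = 3.17.
Selectivity toward B rises as C_A falls — low-concentration operation is favoured.

3.17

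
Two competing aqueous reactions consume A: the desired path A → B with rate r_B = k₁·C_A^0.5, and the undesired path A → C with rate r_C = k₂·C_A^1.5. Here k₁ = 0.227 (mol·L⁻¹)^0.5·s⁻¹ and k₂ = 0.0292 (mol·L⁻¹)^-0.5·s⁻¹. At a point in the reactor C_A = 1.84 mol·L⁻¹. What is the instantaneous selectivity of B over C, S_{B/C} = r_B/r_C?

4.22

S_{B/C} = r_B/r_C = (k₁·C_A^0.5)/(k₂·C_A^1.5) = (k₁/k₂)·C_A⁻¹.
= (0.227×1.840^0.5) / (0.0292×1.840^1.5) = 0.3079/0.07288 = 4.22.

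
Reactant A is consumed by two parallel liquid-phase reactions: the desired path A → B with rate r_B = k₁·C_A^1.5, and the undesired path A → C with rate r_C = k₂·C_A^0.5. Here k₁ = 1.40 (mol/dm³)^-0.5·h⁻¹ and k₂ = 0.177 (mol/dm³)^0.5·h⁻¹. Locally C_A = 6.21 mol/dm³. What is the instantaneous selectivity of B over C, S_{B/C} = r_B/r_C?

49.1

S_{B/C} = r_B/r_C = (k₁·C_A^1.5)/(k₂·C_A^0.5) = (k₁/k₂)·C_A.
= (1.40×6.210^1.5) / (0.177×6.210^0.5) = 21.67/0.4411 = 49.1.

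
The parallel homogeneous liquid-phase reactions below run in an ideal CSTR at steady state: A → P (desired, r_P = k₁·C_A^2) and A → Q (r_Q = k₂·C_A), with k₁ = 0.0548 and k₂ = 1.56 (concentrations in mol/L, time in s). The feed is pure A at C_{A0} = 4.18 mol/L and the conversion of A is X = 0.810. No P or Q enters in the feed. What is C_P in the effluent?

0.0919 mol/L

Exit C_A = C_{A0}(1−X) = 4.18×0.190 = 0.7942 mol/L.
Rates in a CSTR are evaluated at the outlet concentration: r_P = 0.0548×0.7942^2 = 0.03457, r_Q = 1.56×0.7942 = 1.239.
Fraction of consumed A going to P: r_P/(r_P+r_Q) = 0.02714.
C_P = 0.02714·C_{A0}·X = 0.02714×4.18×0.810 = 0.0919 mol/L.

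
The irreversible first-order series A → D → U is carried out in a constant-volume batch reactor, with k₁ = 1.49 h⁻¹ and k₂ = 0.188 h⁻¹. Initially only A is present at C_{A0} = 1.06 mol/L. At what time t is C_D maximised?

The intermediate peaks when r₁ = r₂, i.e. k₁e^(−k₁t) = k₂e^(−k₂t), giving t_opt = ln(k₂/k₁)/(k₂−k₁).
= ln(0.188/1.49)/(0.188−1.49) = ln(0.1262)/-1.302 = -2.070/-1.302 = 1.59 h.

1.59 h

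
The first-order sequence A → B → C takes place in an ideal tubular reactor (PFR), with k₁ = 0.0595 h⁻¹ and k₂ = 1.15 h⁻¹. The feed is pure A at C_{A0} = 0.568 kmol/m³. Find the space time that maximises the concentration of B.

Setting dC_B/dτ = 0 gives τ_opt = ln(k₂/k₁)/(k₂−k₁).
= ln(1.15/0.0595)/(1.15−0.0595) = ln(19.33)/1.091 = 2.962/1.091 = 2.72 h.

2.72 h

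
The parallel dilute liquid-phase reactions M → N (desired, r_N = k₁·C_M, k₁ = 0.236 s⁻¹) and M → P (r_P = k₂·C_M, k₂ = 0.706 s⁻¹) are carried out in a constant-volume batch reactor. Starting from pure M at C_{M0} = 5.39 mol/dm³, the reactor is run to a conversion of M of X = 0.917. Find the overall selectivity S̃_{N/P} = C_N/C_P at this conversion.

C_M = C_{M0}(1−X) = 0.4474 mol/dm³.
Both paths are first order in M, so the instantaneous fraction to N is constant: dC_N/d(−C_M) = k₁/(k₁+k₂) = 0.2505.
C_N = 0.2505·(C_{M0}−C_M) = 0.2505×4.943 = 1.24 mol/dm³.
C_P = (C_{M0}−C_M)−C_N = 3.704 mol/dm³; S̃_{N/P} = 1.238/3.704 = 0.334.

0.334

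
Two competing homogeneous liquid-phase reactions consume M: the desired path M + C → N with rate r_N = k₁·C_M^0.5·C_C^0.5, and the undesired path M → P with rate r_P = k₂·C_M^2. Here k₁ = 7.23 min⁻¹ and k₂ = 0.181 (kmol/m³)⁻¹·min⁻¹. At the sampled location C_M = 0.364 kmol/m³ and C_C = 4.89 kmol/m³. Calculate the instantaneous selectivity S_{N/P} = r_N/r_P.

S_{N/P} = r_N/r_P = (k₁·C_M^0.5·C_C^0.5)/(k₂·C_M^2) = (k₁/k₂)·C_M^-1.5·C_C^0.5.
= (7.23×0.3640^0.5×4.890^0.5) / (0.181×0.3640^2) = 9.646/0.02398 = 402.
The undesired path is higher order in M, so low C_M (CSTR or dilute feed) favours N.

402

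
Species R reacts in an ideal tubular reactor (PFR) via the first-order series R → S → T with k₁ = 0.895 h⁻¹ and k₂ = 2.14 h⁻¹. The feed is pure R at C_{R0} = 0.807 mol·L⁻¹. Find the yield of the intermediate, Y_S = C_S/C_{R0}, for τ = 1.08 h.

0.202

Solving the coupled first-order balances gives C_S(τ) = [k₁/(k₂−k₁)]·C_{R0}·(e^(−k₁τ) − e^(−k₂τ)).
e^(−k₁τ) = e^(−0.895×1.08) = e^(−0.9666) = 0.3804; e^(−k₂τ) = e^(−2.311) = 0.09914.
C_S = 0.895×0.807/(2.14−0.895) × (0.3804−0.09914) = 0.5801×0.2812 = 0.1632 mol·L⁻¹.
Y_S = C_S/C_{R0} = 0.1632/0.807 = 0.202.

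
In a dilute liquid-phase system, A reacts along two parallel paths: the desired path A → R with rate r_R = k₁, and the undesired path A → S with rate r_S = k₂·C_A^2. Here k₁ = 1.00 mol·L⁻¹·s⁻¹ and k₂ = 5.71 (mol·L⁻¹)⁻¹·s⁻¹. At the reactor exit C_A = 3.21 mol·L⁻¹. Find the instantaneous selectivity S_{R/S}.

0.0170

S_{R/S} = r_R/r_S = (k₁)/(k₂·C_A^2) = (k₁/k₂)·C_A^-2.
= (1.00) / (5.71×3.210^2) = 1.000/58.84 = 0.0170.
The undesired path is higher order in A, so low C_A (CSTR or dilute feed) favours R.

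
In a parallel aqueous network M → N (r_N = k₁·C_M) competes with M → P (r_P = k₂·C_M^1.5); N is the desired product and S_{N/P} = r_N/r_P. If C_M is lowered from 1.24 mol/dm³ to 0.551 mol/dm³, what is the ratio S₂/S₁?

S_{N/P} = (k₁/k₂)·C_M^-0.5, so S₂/S₁ = (C_{M,2}/C_{M,1})^-0.5.
= (0.551/1.24)^(-0.5) = (0.4444)^(-0.5) = 1.50.

1.50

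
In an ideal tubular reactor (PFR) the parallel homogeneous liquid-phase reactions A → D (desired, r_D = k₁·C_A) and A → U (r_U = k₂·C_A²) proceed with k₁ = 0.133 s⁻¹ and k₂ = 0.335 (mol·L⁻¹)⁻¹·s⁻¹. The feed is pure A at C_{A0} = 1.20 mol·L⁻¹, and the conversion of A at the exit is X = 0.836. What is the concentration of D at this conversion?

C_A = C_{A0}(1−X) = 0.1968 mol·L⁻¹.
Along a PFR/batch, dC_D/dC_A = −r_D/(r_D+r_U) = −k₁/(k₁+k₂·C_A).
Integrating from C_{A0} to C_A: C_D = (0.133/0.335)·ln[(0.133+0.335·1.20)/(0.133+0.335·0.197)] = 0.3970·ln(0.5350/0.1989) = 0.3928 mol·L⁻¹.

0.393 mol·L⁻¹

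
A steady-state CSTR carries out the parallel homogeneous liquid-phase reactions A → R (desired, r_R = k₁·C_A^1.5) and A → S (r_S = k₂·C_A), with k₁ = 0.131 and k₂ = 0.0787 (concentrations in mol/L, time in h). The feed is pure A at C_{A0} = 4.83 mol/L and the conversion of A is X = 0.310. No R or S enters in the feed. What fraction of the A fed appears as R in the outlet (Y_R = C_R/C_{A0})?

Exit C_A = C_{A0}(1−X) = 4.83×0.690 = 3.333 mol/L.
A CSTR operates uniformly at the exit composition, giving r_R = 0.7970 and r_S = 0.2623 (each k·C_A^n at C_A = 3.333).
Fraction of consumed A going to R: r_R/(r_R+r_S) = 0.7524.
C_R = 0.7524·C_{A0}·X = 0.7524×4.83×0.310 = 1.13 mol/L; Y_R = C_R/C_{A0} = 0.233.

0.233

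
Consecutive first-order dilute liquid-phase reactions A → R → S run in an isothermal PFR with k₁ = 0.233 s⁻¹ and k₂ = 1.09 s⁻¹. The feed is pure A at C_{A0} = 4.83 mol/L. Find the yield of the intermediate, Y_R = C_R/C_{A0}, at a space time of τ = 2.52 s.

For first-order series with pure A initially, C_R(τ) = k₁C_{A0}/(k₂−k₁)·(e^(−k₁τ) − e^(−k₂τ)).
e^(−k₁τ) = e^(−0.233×2.52) = e^(−0.5872) = 0.5559; e^(−k₂τ) = e^(−2.747) = 0.06413.
C_R = 0.233×4.83/(1.09−0.233) × (0.5559−0.06413) = 1.313×0.4918 = 0.6458 mol/L.
Y_R = C_R/C_{A0} = 0.6458/4.83 = 0.134.

0.134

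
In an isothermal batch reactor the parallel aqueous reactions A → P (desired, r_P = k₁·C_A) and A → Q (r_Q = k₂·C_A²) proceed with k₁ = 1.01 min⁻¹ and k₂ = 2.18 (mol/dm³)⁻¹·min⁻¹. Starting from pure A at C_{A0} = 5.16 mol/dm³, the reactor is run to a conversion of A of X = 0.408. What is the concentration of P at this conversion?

C_A = C_{A0}(1−X) = 3.055 mol/dm³.
Along a PFR/batch, dC_P/dC_A = −r_P/(r_P+r_Q) = −k₁/(k₁+k₂·C_A).
Integrating from C_{A0} to C_A: C_P = (1.01/2.18)·ln[(1.01+2.18·5.16)/(1.01+2.18·3.05)] = 0.4633·ln(12.26/7.669) = 0.2173 mol/dm³.

0.217 mol/dm³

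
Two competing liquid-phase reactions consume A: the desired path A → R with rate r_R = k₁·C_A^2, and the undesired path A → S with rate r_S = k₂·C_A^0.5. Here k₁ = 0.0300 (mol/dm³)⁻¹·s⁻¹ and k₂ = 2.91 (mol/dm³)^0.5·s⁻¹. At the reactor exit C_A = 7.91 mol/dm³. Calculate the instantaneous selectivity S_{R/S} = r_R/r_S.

S_{R/S} = r_R/r_S = (k₁·C_A^2)/(k₂·C_A^0.5) = (k₁/k₂)·C_A^1.5.
= (0.0300×7.910^2) / (2.91×7.910^0.5) = 1.877/8.184 = 0.229.
Since the desired path is higher order in A, keeping C_A high (PFR or concentrated feed) favours R.

0.229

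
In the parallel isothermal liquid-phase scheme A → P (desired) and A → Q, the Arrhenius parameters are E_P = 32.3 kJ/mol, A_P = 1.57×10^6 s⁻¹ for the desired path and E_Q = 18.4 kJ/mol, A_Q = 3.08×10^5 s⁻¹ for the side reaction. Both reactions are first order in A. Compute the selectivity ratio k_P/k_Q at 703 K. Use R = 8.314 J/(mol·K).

With equal orders, S_{P/Q} = k_P/k_Q = (A_P/A_Q)·exp[(E_Q−E_P)/(RT)].
(E_Q−E_P)/(RT) = (18.4−32.3)×10³/(8.314×703) = -13900/5845 = -2.378.
k_P/k_Q = (1.57×10^6/3.08×10^5)·exp(-2.378) = 5.097 × 0.09272 = 0.473.

0.473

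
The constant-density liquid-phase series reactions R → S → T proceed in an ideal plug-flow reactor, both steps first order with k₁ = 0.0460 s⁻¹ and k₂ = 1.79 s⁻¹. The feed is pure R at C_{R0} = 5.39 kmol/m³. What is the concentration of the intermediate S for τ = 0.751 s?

0.100 kmol/m³

For first-order series with pure R initially, C_S(τ) = k₁C_{R0}/(k₂−k₁)·(e^(−k₁τ) − e^(−k₂τ)).
e^(−k₁τ) = e^(−0.0460×0.751) = e^(−0.03455) = 0.9660; e^(−k₂τ) = e^(−1.344) = 0.2607.
C_S = 0.0460×5.39/(1.79−0.0460) × (0.9660−0.2607) = 0.1422×0.7053 = 0.1003 kmol/m³.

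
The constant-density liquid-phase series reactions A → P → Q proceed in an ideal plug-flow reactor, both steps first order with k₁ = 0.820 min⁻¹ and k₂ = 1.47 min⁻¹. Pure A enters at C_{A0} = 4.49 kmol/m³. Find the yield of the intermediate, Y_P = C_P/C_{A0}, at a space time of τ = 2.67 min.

The intermediate concentration in a first-order A→B→C sequence is C_P = k₁C_{A0}(e^(−k₁τ) − e^(−k₂τ))/(k₂−k₁).
e^(−k₁τ) = e^(−0.820×2.67) = e^(−2.189) = 0.1120; e^(−k₂τ) = e^(−3.925) = 0.01974.
C_P = 0.820×4.49/(1.47−0.820) × (0.1120−0.01974) = 5.664×0.09224 = 0.5225 kmol/m³.
Y_P = C_P/C_{A0} = 0.5225/4.49 = 0.116.

0.116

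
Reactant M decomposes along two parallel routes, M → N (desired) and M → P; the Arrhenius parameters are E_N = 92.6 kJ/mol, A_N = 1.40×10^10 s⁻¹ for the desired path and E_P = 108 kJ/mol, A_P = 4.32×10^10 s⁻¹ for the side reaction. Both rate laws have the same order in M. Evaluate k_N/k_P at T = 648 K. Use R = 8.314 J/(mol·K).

Since both paths have the same order in M, the concentration cancels and S_{N/P} = k_N/k_P = (A_N/A_P)·exp[(E_P−E_N)/(RT)].
(E_P−E_N)/(RT) = (108−92.6)×10³/(8.314×648) = 15400/5387 = 2.858.
k_N/k_P = (1.40×10^10/4.32×10^10)·exp(2.858) = 0.3241 × 17.44 = 5.65.

5.65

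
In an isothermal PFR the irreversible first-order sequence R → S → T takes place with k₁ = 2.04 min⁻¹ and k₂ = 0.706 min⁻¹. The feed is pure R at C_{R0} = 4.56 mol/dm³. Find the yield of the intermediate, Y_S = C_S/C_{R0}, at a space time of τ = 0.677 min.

Solving the coupled first-order balances gives C_S(τ) = [k₁/(k₂−k₁)]·C_{R0}·(e^(−k₁τ) − e^(−k₂τ)).
e^(−k₁τ) = e^(−2.04×0.677) = e^(−1.381) = 0.2513; e^(−k₂τ) = e^(−0.4780) = 0.6200.
C_S = 2.04×4.56/(0.706−2.04) × (0.2513−0.6200) = (-6.973)×(-0.3687) = 2.571 mol/dm³.
Y_S = C_S/C_{R0} = 2.571/4.56 = 0.564.

0.564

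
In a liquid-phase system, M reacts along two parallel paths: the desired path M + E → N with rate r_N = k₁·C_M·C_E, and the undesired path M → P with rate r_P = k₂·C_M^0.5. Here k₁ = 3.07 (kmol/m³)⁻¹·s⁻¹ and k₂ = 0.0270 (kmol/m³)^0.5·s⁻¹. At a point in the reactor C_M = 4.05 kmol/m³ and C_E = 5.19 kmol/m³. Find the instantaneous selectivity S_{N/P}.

S_{N/P} = r_N/r_P = (k₁·C_M·C_E)/(k₂·C_M^0.5) = (k₁/k₂)·C_M^0.5·C_E.
= (3.07×4.050×5.190) / (0.0270×4.050^0.5) = 64.53/0.05434 = 1188.

1188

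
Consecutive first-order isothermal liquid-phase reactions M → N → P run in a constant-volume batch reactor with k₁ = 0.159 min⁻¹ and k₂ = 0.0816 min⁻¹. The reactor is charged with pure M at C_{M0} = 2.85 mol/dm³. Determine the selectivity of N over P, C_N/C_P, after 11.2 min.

1.35

Solving the coupled first-order balances gives C_N(t) = [k₁/(k₂−k₁)]·C_{M0}·(e^(−k₁t) − e^(−k₂t)).
e^(−k₁t) = e^(−0.159×11.2) = e^(−1.781) = 0.1685; e^(−k₂t) = e^(−0.9139) = 0.4009.
C_N = 0.159×2.85/(0.0816−0.159) × (0.1685−0.4009) = (-5.855)×(-0.2324) = 1.361 mol/dm³.
C_M = C_{M0}e^(−k₁t) = 0.4802 mol/dm³, so C_P = C_{M0}−C_M−C_N = 1.009 mol/dm³; C_N/C_P = 1.35.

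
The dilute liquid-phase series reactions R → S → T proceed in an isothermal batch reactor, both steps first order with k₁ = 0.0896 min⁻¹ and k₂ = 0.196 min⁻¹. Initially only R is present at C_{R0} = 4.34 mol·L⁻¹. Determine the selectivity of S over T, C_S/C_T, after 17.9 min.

0.220

For first-order series with pure R initially, C_S(t) = k₁C_{R0}/(k₂−k₁)·(e^(−k₁t) − e^(−k₂t)).
e^(−k₁t) = e^(−0.0896×17.9) = e^(−1.604) = 0.2011; e^(−k₂t) = e^(−3.508) = 0.02994.
C_S = 0.0896×4.34/(0.196−0.0896) × (0.2011−0.02994) = 3.655×0.1712 = 0.6256 mol·L⁻¹.
C_R = C_{R0}e^(−k₁t) = 0.8729 mol·L⁻¹, so C_T = C_{R0}−C_R−C_S = 2.842 mol·L⁻¹; C_S/C_T = 0.220.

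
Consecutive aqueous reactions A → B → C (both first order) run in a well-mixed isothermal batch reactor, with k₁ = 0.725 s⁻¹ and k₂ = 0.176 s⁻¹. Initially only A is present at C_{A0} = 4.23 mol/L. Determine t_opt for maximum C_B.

Setting dC_B/dt = 0 gives t_opt = ln(k₂/k₁)/(k₂−k₁).
= ln(0.176/0.725)/(0.176−0.725) = ln(0.2428)/-0.5490 = -1.416/-0.5490 = 2.58 s.

2.58 s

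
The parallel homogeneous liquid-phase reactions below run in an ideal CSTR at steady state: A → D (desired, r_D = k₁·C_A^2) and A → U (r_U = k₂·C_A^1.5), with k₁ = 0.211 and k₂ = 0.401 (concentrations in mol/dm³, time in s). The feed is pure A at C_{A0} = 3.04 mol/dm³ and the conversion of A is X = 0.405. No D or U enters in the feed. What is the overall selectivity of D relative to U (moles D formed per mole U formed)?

Exit C_A = C_{A0}(1−X) = 3.04×0.595 = 1.809 mol/dm³.
Rates in a CSTR are evaluated at the outlet concentration: r_D = 0.211×1.809^2 = 0.6903, r_U = 0.401×1.809^1.5 = 0.9755.
Overall selectivity = C_D/C_U = r_Dτ/(r_Uτ) = r_D/r_U = 0.708.

0.708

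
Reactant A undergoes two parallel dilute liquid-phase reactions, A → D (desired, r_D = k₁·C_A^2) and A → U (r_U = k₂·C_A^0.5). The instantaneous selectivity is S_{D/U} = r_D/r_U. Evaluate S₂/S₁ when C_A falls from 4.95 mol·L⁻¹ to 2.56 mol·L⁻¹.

S_{D/U} = (k₁/k₂)·C_A^1.5, so S₂/S₁ = (C_{A,2}/C_{A,1})^1.5.
= (2.56/4.95)^1.5 = (0.5172)^1.5 = 0.372.

0.372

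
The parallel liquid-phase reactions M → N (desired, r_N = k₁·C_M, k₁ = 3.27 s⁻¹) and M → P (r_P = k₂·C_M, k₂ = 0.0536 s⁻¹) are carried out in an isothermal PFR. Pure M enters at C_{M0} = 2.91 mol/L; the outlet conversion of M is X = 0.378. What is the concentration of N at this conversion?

C_M = C_{M0}(1−X) = 1.810 mol/L.
Both paths are first order in M, so the instantaneous fraction to N is constant: dC_N/d(−C_M) = k₁/(k₁+k₂) = 0.9839.
C_N = 0.9839·(C_{M0}−C_M) = 0.9839×1.100 = 1.08 mol/L.

1.08 mol/L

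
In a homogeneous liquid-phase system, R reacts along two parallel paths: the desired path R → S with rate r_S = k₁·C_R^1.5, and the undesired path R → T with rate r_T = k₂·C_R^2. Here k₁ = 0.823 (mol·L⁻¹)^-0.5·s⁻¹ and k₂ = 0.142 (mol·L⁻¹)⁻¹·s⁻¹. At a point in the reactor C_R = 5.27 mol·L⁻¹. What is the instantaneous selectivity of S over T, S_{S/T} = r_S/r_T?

2.52

S_{S/T} = r_S/r_T = (k₁·C_R^1.5)/(k₂·C_R^2) = (k₁/k₂)·C_R^-0.5.
= (0.823×5.270^1.5) / (0.142×5.270^2) = 9.957/3.944 = 2.52.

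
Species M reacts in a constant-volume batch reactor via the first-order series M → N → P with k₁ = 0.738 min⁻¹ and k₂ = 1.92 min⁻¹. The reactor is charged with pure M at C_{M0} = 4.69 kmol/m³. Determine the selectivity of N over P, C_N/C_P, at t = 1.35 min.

0.411

The intermediate concentration in a first-order A→B→C sequence is C_N = k₁C_{M0}(e^(−k₁t) − e^(−k₂t))/(k₂−k₁).
e^(−k₁t) = e^(−0.738×1.35) = e^(−0.9963) = 0.3692; e^(−k₂t) = e^(−2.592) = 0.07487.
C_N = 0.738×4.69/(1.92−0.738) × (0.3692−0.07487) = 2.928×0.2944 = 0.8620 kmol/m³.
C_M = C_{M0}e^(−k₁t) = 1.732 kmol/m³, so C_P = C_{M0}−C_M−C_N = 2.096 kmol/m³; C_N/C_P = 0.411.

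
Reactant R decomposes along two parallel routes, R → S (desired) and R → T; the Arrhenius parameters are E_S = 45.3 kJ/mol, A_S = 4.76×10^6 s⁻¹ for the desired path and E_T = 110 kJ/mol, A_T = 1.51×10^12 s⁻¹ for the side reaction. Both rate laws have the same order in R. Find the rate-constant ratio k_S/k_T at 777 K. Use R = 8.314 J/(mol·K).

0.0705

With equal orders, S_{S/T} = k_S/k_T = (A_S/A_T)·exp[(E_T−E_S)/(RT)].
(E_T−E_S)/(RT) = (110−45.3)×10³/(8.314×777) = 64700/6460 = 10.02.
k_S/k_T = (4.76×10^6/1.51×10^12)·exp(10.02) = 3.152×10^-6 × 22371 = 0.0705.
Since E_S < E_T, lowering the temperature improves selectivity toward S.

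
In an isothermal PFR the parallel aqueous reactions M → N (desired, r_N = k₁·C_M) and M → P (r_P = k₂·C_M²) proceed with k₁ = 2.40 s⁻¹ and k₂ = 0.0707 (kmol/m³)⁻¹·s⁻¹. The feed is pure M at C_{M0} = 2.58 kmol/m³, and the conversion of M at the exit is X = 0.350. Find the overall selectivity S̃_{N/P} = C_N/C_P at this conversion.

16.0

C_M = C_{M0}(1−X) = 1.677 kmol/m³.
Along a PFR/batch, dC_N/dC_M = −r_N/(r_N+r_P) = −k₁/(k₁+k₂·C_M).
Integrating from C_{M0} to C_M: C_N = (2.40/0.0707)·ln[(2.40+0.0707·2.58)/(2.40+0.0707·1.68)] = 33.95·ln(2.582/2.519) = 0.8498 kmol/m³.
C_P = (C_{M0}−C_M)−C_N = 0.05323 kmol/m³; S̃_{N/P} = 0.8498/0.05323 = 16.0.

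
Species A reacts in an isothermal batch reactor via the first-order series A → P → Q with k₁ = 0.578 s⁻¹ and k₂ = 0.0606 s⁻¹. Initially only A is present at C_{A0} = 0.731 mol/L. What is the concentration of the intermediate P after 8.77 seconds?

0.475 mol/L

Solving the coupled first-order balances gives C_P(t) = [k₁/(k₂−k₁)]·C_{A0}·(e^(−k₁t) − e^(−k₂t)).
e^(−k₁t) = e^(−0.578×8.77) = e^(−5.069) = 0.006288; e^(−k₂t) = e^(−0.5315) = 0.5877.
C_P = 0.578×0.731/(0.0606−0.578) × (0.006288−0.5877) = (-0.8166)×(-0.5815) = 0.4748 mol/L.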